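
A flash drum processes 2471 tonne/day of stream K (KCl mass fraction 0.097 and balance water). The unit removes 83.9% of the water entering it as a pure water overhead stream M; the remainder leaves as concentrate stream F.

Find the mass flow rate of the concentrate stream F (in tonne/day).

598.9 tonne/day

water entering = 2471×0.903 = 2231.3 tonne/day; overhead removed = 0.839×2231.3 = 1872.1 tonne/day.
Concentrate = 2471 − 1872.1 = 598.93 tonne/day.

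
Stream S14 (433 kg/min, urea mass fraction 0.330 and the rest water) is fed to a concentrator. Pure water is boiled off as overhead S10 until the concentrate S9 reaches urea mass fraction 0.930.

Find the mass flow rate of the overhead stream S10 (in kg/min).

urea is conserved: 433×0.330 = 142.89 kg/min all reports to the concentrate.
Concentrate = 142.89/(target fraction) = 153.65 kg/min.
Overhead = 433 − 153.65 = 279.35 kg/min.

279.4 kg/min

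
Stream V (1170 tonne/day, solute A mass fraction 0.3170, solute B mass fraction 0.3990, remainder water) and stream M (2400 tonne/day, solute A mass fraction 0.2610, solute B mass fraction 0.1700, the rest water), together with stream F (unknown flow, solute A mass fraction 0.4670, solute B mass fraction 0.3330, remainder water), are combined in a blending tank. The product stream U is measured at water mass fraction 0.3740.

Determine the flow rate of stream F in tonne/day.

Let F be the unknown flow. Total out = 3570 + F.
water balance: 1697.9 + 0.200·F = 0.374·(3570 + F)
(0.200 − 0.374)·F = 0.374×3570 − 1697.9 = -362.7
F = -362.7 / -0.174 = 2084.5 tonne/day

2084 tonne/day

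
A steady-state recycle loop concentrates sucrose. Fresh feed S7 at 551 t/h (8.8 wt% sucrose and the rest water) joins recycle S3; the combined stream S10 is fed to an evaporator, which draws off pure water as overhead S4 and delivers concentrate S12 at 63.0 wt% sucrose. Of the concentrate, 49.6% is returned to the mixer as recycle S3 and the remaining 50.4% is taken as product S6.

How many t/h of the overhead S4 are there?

474 t/h

Overall sucrose balance (none leaves overhead): sucrose in fresh feed = sucrose in product, i.e. 551×0.088 = (1−0.496)·S12·0.630.
S12 = 48.488/(0.630×0.504) = 152.71 t/h.
Recycle S3 = 0.496×152.71 = 75.743 t/h.
Combined feed S10 = 551 + 75.743 = 626.74 t/h.
Overhead S4 = S10 − S12 = 626.74 − 152.71 = 474.03 t/h.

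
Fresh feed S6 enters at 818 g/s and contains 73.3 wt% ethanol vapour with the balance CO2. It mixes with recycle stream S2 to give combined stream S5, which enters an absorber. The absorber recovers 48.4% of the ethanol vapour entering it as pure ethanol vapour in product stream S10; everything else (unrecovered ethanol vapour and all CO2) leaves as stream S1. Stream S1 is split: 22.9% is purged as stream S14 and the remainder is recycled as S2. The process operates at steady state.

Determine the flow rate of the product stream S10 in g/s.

ethanol vapour in S5: m_A = 818×0.733 + (1−0.229)·(1−0.484)·m_A, so m_A = 599.59/0.6022 = 995.73 g/s.
Product S10 = 0.484×995.73 = 481.93 g/s.

481.9 g/s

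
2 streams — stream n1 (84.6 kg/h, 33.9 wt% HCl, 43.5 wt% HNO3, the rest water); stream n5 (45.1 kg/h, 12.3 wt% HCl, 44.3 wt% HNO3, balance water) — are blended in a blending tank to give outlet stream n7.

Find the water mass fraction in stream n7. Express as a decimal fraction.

Total flow out = 84.6 + 45.1 = 129.7 kg/h.
water in = 84.6×0.226 + 45.1×0.434 = 38.693 kg/h.
water mass fraction in n7 = 38.693/129.7 = 0.298.

0.298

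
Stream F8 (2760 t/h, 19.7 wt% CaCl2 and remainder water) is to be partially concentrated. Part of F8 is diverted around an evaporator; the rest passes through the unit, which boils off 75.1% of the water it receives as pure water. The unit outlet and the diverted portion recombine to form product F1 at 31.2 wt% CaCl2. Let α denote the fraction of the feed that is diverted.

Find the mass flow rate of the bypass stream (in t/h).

1073 t/h

All 2760×0.197 = 543.72 t/h of CaCl2 reaches F1, so F1 = 543.72/0.312 = 1742.7 t/h and vapour = 1017.3 t/h.
The evaporator receives (1−α)·2760 of feed at 0.803 water and removes 0.751 of that water:
0.751×0.803×(1−α)×2760 = 1017.3
(1−α) = 1017.3/1664.4 = 0.6112;  α = 0.3888.
Bypass flow = 0.3888×2760 = 1073.1 t/h.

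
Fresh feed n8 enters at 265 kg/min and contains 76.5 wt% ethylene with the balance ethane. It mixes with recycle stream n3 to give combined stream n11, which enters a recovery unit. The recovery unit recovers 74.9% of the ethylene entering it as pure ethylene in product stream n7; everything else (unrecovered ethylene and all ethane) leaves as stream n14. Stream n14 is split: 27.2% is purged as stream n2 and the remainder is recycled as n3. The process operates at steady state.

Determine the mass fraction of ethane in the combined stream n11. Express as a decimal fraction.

0.480

ethane enters only via n8 and leaves only via the purge: 265×0.235 = 0.272×(ethane in n14), and the recovery unit passes all ethane, so ethane in n11 = ethane in n14 = 228.95 kg/min.
ethylene in n11: m_A = 265×0.765 + (1−0.272)·(1−0.749)·m_A, so m_A = 202.72/0.8173 = 248.05 kg/min.
n11 = 248.05 + 228.95 = 477 kg/min.
ethane fraction in n11 = 228.95/477 = 0.480.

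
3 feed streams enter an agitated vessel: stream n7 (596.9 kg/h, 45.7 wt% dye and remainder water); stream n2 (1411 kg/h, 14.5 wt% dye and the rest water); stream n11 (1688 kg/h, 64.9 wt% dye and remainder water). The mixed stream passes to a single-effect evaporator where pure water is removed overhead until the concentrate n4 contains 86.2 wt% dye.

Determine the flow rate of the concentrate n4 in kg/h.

1825 kg/h

dye entering = 596.9×0.457 + 1411×0.145 + 1688×0.649 = 1572.9 kg/h.
All dye reports to n4, so n4 = 1572.9/0.862 = 1824.7 kg/h.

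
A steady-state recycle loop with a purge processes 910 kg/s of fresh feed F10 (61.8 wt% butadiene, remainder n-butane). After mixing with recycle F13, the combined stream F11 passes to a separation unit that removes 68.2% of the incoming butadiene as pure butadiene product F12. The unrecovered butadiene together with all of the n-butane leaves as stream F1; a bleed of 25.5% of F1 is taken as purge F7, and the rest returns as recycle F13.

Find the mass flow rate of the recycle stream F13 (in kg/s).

1190 kg/s

n-butane enters only via F10 and leaves only via the purge: 910×0.382 = 0.255×(n-butane in F1), and the separation unit passes all n-butane, so n-butane in F11 = n-butane in F1 = 1363.2 kg/s.
butadiene in F11: m_A = 910×0.618 + (1−0.255)·(1−0.682)·m_A, so m_A = 562.38/0.7631 = 736.98 kg/s.
F1 = (1−0.682)×736.98 + 1363.2 = 1597.6 kg/s.
Recycle F13 = (1−0.255)×1597.6 = 1190.2 kg/s.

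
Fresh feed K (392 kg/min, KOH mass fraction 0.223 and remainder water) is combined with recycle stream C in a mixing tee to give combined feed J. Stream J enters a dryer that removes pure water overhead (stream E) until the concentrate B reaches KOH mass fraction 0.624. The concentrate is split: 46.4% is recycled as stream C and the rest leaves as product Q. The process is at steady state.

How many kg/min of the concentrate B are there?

261.4 kg/min

Overall KOH balance (none leaves overhead): KOH in fresh feed = KOH in product, i.e. 392×0.223 = (1−0.464)·B·0.624.
B = 87.416/(0.624×0.536) = 261.36 kg/min.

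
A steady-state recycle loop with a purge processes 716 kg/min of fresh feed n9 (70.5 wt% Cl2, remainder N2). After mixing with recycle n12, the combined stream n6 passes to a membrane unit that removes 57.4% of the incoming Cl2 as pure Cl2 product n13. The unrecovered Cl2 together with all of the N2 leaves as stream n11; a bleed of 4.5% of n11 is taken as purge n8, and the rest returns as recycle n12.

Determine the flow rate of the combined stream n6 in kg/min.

5545 kg/min

N2 enters only via n9 and leaves only via the purge: 716×0.295 = 0.045×(N2 in n11), and the membrane unit passes all N2, so N2 in n6 = N2 in n11 = 4693.8 kg/min.
Cl2 in n6: m_A = 716×0.705 + (1−0.045)·(1−0.574)·m_A, so m_A = 504.78/0.5932 = 850.99 kg/min.
n6 = 850.99 + 4693.8 = 5544.8 kg/min.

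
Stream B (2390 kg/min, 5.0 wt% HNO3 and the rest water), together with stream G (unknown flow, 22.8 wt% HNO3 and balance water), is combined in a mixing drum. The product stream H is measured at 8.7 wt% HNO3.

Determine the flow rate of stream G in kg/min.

627.2 kg/min

Let G be the unknown flow. Total out = 2390 + G.
HNO3 balance: 119.5 + 0.228·G = 0.087·(2390 + G)
(0.228 − 0.087)·G = 0.087×2390 − 119.5 = 88.43
G = 88.43 / 0.141 = 627.16 kg/min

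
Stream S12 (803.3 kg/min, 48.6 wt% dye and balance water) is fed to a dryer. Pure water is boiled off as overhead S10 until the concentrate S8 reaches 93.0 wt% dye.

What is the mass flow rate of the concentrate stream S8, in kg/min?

dye is conserved: 803.3×0.486 = 390.4 kg/min all reports to the concentrate.
Concentrate = 390.4/(target fraction) = 419.79 kg/min.

419.8 kg/min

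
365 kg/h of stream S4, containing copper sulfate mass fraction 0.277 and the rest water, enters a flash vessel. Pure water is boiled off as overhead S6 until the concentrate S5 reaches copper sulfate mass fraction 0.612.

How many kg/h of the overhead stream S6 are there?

copper sulfate is conserved: 365×0.277 = 101.11 kg/h all reports to the concentrate.
Concentrate = 101.11/(target fraction) = 165.2 kg/h.
Overhead = 365 − 165.2 = 199.8 kg/h.

199.8 kg/h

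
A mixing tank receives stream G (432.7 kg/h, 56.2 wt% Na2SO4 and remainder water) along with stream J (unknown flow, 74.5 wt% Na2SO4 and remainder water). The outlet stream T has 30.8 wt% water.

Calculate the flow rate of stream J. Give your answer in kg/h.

1061 kg/h

Let J be the unknown flow. Total out = 432.7 + J.
water balance: 189.52 + 0.255·J = 0.308·(432.7 + J)
(0.255 − 0.308)·J = 0.308×432.7 − 189.52 = -56.251
J = -56.251 / -0.053 = 1061.3 kg/h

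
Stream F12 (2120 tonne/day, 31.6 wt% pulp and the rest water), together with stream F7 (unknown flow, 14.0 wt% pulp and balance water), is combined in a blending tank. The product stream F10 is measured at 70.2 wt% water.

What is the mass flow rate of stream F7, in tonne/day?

Let F7 be the unknown flow. Total out = 2120 + F7.
water balance: 1450.1 + 0.860·F7 = 0.702·(2120 + F7)
(0.860 − 0.702)·F7 = 0.702×2120 − 1450.1 = 38.16
F7 = 38.16 / 0.158 = 241.52 tonne/day

241.5 tonne/day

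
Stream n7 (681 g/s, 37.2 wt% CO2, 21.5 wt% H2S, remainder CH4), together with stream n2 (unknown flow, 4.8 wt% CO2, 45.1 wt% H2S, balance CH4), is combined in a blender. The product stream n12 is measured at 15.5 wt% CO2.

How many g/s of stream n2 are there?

Let n2 be the unknown flow. Total out = 681 + n2.
CO2 balance: 253.33 + 0.048·n2 = 0.155·(681 + n2)
(0.048 − 0.155)·n2 = 0.155×681 − 253.33 = -147.78
n2 = -147.78 / -0.107 = 1381.1 g/s

1381 g/s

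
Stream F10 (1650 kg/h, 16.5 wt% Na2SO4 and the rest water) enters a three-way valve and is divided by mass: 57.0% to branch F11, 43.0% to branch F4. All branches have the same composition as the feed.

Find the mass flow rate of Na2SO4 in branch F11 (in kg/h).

155.2 kg/h

Branch F11 total = 0.570×1650 = 940.5 kg/h.
Na2SO4 in F11 = 0.165×940.5 = 155.18 kg/h.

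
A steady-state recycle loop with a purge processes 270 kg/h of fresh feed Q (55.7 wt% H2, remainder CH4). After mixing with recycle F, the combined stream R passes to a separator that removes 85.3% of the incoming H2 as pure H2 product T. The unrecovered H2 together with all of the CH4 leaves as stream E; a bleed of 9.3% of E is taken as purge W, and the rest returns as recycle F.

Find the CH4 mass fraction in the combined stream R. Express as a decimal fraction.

CH4 enters only via Q and leaves only via the purge: 270×0.443 = 0.093×(CH4 in E), and the separator passes all CH4, so CH4 in R = CH4 in E = 1286.1 kg/h.
H2 in R: m_A = 270×0.557 + (1−0.093)·(1−0.853)·m_A, so m_A = 150.39/0.8667 = 173.53 kg/h.
R = 173.53 + 1286.1 = 1459.7 kg/h.
CH4 fraction in R = 1286.1/1459.7 = 0.881.

0.881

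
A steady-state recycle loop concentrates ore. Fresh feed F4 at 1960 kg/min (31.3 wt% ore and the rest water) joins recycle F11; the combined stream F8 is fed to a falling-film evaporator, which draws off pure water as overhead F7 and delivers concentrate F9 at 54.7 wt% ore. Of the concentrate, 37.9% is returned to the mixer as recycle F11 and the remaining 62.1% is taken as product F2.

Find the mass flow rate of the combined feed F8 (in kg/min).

2644 kg/min

Overall ore balance (none leaves overhead): ore in fresh feed = ore in product, i.e. 1960×0.313 = (1−0.379)·F9·0.547.
F9 = 613.48/(0.547×0.621) = 1806 kg/min.
Recycle F11 = 0.379×1806 = 684.48 kg/min.
Combined feed F8 = 1960 + 684.48 = 2644.5 kg/min.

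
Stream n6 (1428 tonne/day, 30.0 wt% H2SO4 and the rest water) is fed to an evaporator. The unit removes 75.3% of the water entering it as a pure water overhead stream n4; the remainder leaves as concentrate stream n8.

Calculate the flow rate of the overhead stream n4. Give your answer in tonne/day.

water entering = 1428×0.700 = 999.6 tonne/day; overhead removed = 0.753×999.6 = 752.7 tonne/day.

752.7 tonne/day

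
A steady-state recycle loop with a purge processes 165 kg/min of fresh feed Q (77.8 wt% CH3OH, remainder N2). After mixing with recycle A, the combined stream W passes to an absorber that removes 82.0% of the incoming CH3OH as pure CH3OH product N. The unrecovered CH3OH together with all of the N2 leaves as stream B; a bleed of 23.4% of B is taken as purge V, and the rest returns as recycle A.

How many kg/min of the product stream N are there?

122.1 kg/min

CH3OH in W: m_A = 165×0.778 + (1−0.234)·(1−0.820)·m_A, so m_A = 128.37/0.8621 = 148.9 kg/min.
Product N = 0.820×148.9 = 122.1 kg/min.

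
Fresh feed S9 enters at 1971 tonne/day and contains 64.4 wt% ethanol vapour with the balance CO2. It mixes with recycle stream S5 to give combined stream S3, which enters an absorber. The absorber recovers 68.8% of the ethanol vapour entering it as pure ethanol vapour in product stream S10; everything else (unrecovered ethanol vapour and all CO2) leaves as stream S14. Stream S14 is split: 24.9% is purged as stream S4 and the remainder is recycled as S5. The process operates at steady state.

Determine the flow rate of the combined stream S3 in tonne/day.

4476 tonne/day

CO2 enters only via S9 and leaves only via the purge: 1971×0.356 = 0.249×(CO2 in S14), and the absorber passes all CO2, so CO2 in S3 = CO2 in S14 = 2818 tonne/day.
ethanol vapour in S3: m_A = 1971×0.644 + (1−0.249)·(1−0.688)·m_A, so m_A = 1269.3/0.7657 = 1657.8 tonne/day.
S3 = 1657.8 + 2818 = 4475.7 tonne/day.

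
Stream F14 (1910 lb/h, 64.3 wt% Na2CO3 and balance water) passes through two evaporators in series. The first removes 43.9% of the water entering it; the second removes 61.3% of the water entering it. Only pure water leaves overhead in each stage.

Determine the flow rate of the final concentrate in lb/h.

water in feed = 1910×0.357 = 681.87 lb/h.
After stage 1: water left = (1−0.439)×681.87 = 382.53; stream total = 1610.7 lb/h.
After stage 2: water left = (1−0.613)×382.53 = 148.04; final concentrate = 1376.2 lb/h.

1376 lb/h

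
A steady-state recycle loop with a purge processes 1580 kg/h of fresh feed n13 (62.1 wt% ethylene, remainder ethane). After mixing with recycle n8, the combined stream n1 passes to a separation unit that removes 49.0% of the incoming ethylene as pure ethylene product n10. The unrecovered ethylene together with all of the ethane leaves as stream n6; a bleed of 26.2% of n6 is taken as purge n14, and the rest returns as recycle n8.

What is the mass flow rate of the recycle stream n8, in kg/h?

ethane enters only via n13 and leaves only via the purge: 1580×0.379 = 0.262×(ethane in n6), and the separation unit passes all ethane, so ethane in n1 = ethane in n6 = 2285.6 kg/h.
ethylene in n1: m_A = 1580×0.621 + (1−0.262)·(1−0.490)·m_A, so m_A = 981.18/0.6236 = 1573.4 kg/h.
n6 = (1−0.490)×1573.4 + 2285.6 = 3088 kg/h.
Recycle n8 = (1−0.262)×3088 = 2278.9 kg/h.

2279 kg/h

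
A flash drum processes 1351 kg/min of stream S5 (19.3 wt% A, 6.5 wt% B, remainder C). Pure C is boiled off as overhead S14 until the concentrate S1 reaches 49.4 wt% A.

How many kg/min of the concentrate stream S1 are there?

A is conserved: 1351×0.193 = 260.74 kg/min all reports to the concentrate.
Concentrate = 260.74/(target fraction) = 527.82 kg/min.

527.8 kg/min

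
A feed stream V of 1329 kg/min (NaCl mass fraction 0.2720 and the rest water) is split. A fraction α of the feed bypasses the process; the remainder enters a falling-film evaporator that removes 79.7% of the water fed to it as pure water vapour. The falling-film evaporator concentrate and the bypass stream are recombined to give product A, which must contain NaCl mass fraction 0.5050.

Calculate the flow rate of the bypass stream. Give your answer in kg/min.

All 1329×0.272 = 361.49 kg/min of NaCl reaches A, so A = 361.49/0.505 = 715.82 kg/min and vapour = 613.18 kg/min.
The evaporator receives (1−α)·1329 of feed at 0.728 water and removes 0.797 of that water:
0.797×0.728×(1−α)×1329 = 613.18
(1−α) = 613.18/771.11 = 0.7952;  α = 0.2048.
Bypass flow = 0.2048×1329 = 272.18 kg/min.

272.2 kg/min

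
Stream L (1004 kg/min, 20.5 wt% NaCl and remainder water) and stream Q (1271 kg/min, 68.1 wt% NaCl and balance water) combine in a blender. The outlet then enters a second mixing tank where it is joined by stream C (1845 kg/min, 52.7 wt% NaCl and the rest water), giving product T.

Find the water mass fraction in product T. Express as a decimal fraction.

0.504

Overall, product flow = 4120 kg/min.
water in = 1004×0.795 + 1271×0.319 + 1845×0.473 = 2076.3 kg/min.
water fraction in T = 0.504.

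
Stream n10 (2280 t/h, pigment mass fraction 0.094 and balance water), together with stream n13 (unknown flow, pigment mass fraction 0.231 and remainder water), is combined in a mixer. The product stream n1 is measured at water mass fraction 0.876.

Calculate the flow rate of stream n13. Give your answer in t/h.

639.3 t/h

Let n13 be the unknown flow. Total out = 2280 + n13.
water balance: 2065.7 + 0.769·n13 = 0.876·(2280 + n13)
(0.769 − 0.876)·n13 = 0.876×2280 − 2065.7 = -68.4
n13 = -68.4 / -0.107 = 639.25 t/h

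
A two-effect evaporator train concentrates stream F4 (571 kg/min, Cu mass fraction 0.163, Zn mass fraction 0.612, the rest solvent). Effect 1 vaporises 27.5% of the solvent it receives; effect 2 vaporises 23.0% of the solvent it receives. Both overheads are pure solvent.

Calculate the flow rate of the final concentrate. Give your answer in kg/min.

514.2 kg/min

solvent in feed = 571×0.225 = 128.47 kg/min.
After stage 1: solvent left = (1−0.275)×128.47 = 93.144; stream total = 535.67 kg/min.
After stage 2: solvent left = (1−0.230)×93.144 = 71.721; final concentrate = 514.25 kg/min.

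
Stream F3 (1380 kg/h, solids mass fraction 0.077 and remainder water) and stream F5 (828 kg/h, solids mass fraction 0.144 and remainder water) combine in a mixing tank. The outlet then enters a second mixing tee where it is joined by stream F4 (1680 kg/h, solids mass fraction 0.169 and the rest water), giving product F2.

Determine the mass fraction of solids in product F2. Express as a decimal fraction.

0.131

Overall, product flow = 3888 kg/h.
solids in = 1380×0.077 + 828×0.144 + 1680×0.169 = 509.41 kg/h.
solids fraction in F2 = 0.131.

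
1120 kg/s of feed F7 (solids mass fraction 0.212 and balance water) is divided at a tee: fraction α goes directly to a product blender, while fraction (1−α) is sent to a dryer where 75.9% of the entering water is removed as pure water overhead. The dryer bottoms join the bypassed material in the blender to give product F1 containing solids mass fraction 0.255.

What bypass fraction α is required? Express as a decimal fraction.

0.718

All 1120×0.212 = 237.44 kg/s of solids reaches F1, so F1 = 237.44/0.255 = 931.14 kg/s and vapour = 188.86 kg/s.
The evaporator receives (1−α)·1120 of feed at 0.788 water and removes 0.759 of that water:
0.759×0.788×(1−α)×1120 = 188.86
(1−α) = 188.86/669.86 = 0.2819;  α = 0.7181.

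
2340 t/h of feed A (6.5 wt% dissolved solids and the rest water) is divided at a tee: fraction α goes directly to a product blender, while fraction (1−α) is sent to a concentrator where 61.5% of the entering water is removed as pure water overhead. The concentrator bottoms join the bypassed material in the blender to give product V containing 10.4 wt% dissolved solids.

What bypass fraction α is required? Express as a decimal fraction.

0.348

All 2340×0.065 = 152.1 t/h of dissolved solids reaches V, so V = 152.1/0.104 = 1462.5 t/h and vapour = 877.5 t/h.
The evaporator receives (1−α)·2340 of feed at 0.935 water and removes 0.615 of that water:
0.615×0.935×(1−α)×2340 = 877.5
(1−α) = 877.5/1345.6 = 0.6521;  α = 0.3479.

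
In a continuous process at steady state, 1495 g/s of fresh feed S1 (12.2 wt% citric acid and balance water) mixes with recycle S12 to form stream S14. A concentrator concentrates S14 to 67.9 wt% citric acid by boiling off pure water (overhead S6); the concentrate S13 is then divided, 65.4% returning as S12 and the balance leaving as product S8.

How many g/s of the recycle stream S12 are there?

507.7 g/s

Overall citric acid balance (none leaves overhead): citric acid in fresh feed = citric acid in product, i.e. 1495×0.122 = (1−0.654)·S13·0.679.
S13 = 182.39/(0.679×0.346) = 776.35 g/s.
Recycle S12 = 0.654×776.35 = 507.73 g/s.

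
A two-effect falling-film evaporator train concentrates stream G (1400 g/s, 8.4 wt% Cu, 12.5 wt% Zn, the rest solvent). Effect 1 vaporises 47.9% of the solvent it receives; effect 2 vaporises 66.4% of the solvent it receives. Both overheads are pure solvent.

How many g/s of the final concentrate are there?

486.5 g/s

solvent in feed = 1400×0.791 = 1107.4 g/s.
After stage 1: solvent left = (1−0.479)×1107.4 = 576.96; stream total = 869.56 g/s.
After stage 2: solvent left = (1−0.664)×576.96 = 193.86; final concentrate = 486.46 g/s.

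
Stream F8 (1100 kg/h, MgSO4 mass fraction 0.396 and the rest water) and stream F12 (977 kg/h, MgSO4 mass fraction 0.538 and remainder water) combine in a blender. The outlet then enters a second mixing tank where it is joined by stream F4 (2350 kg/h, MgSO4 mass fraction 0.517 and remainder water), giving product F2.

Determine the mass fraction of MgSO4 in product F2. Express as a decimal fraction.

0.492

Overall, product flow = 4427 kg/h.
MgSO4 in = 1100×0.396 + 977×0.538 + 2350×0.517 = 2176.2 kg/h.
MgSO4 fraction in F2 = 0.492.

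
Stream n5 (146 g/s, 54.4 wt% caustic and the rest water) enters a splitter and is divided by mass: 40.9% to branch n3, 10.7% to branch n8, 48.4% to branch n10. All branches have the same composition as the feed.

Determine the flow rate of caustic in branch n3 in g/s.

Branch n3 total = 0.409×146 = 59.714 g/s.
caustic in n3 = 0.544×59.714 = 32.484 g/s.

32.48 g/s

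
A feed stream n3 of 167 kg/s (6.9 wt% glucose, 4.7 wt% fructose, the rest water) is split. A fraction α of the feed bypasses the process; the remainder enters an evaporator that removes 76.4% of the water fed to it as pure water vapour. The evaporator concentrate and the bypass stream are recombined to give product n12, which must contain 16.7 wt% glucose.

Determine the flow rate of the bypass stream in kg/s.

All 167×0.069 = 11.523 kg/s of glucose reaches n12, so n12 = 11.523/0.167 = 69 kg/s and vapour = 98 kg/s.
The evaporator receives (1−α)·167 of feed at 0.884 water and removes 0.764 of that water:
0.764×0.884×(1−α)×167 = 98
(1−α) = 98/112.79 = 0.8689;  α = 0.1311.
Bypass flow = 0.1311×167 = 21.896 kg/s.

21.9 kg/s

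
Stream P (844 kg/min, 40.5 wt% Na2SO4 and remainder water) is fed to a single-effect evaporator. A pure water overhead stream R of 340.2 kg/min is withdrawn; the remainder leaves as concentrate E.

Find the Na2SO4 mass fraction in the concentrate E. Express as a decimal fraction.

0.678

Na2SO4 is not removed: 844×0.405 = 341.82 kg/min of Na2SO4 enters E.
Concentrate = 844 − 340.2 = 503.8 kg/min.
Mass fraction = 341.82/503.8 = 0.678.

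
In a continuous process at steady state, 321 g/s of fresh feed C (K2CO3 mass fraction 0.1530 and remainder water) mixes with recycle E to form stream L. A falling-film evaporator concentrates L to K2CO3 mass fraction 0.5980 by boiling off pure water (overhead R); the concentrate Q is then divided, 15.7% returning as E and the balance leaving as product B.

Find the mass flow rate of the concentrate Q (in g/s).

Overall K2CO3 balance (none leaves overhead): K2CO3 in fresh feed = K2CO3 in product, i.e. 321×0.153 = (1−0.157)·Q·0.598.
Q = 49.113/(0.598×0.843) = 97.424 g/s.

97.42 g/s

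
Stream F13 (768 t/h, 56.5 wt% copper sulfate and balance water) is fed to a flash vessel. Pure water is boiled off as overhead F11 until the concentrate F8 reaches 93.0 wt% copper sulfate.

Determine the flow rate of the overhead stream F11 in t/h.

copper sulfate is conserved: 768×0.565 = 433.92 t/h all reports to the concentrate.
Concentrate = 433.92/(target fraction) = 466.58 t/h.
Overhead = 768 − 466.58 = 301.42 t/h.

301.4 t/h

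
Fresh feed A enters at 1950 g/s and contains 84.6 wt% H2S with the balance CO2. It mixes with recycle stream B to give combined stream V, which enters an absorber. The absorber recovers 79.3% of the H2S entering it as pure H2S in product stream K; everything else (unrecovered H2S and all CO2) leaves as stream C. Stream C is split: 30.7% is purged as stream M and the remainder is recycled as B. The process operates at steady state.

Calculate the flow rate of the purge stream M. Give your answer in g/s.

CO2 enters only via A and leaves only via the purge: 1950×0.154 = 0.307×(CO2 in C), and the absorber passes all CO2, so CO2 in V = CO2 in C = 978.18 g/s.
H2S in V: m_A = 1950×0.846 + (1−0.307)·(1−0.793)·m_A, so m_A = 1649.7/0.8565 = 1926 g/s.
C = (1−0.793)×1926 + 978.18 = 1376.9 g/s.
Purge M = 0.307×1376.9 = 422.69 g/s.

422.7 g/s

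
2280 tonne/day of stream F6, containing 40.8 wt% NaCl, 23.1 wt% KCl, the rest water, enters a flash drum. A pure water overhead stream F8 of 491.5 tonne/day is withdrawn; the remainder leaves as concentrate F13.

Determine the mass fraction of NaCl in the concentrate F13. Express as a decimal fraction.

0.5201

NaCl is not removed: 2280×0.408 = 930.24 tonne/day of NaCl enters F13.
Concentrate = 2280 − 491.5 = 1788.5 tonne/day.
Mass fraction = 930.24/1788.5 = 0.5201.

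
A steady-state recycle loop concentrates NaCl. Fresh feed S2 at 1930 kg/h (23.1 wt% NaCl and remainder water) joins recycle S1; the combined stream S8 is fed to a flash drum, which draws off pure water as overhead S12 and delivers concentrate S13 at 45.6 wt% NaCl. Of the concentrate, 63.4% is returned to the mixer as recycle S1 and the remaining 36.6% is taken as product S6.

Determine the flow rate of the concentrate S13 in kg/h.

2671 kg/h

Overall NaCl balance (none leaves overhead): NaCl in fresh feed = NaCl in product, i.e. 1930×0.231 = (1−0.634)·S13·0.456.
S13 = 445.83/(0.456×0.366) = 2671.3 kg/h.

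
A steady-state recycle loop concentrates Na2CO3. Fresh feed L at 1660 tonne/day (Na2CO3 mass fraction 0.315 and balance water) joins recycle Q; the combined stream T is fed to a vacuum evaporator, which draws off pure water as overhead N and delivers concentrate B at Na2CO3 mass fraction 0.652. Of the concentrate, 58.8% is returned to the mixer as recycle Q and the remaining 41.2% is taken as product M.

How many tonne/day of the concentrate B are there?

1947 tonne/day

Overall Na2CO3 balance (none leaves overhead): Na2CO3 in fresh feed = Na2CO3 in product, i.e. 1660×0.315 = (1−0.588)·B·0.652.
B = 522.9/(0.652×0.412) = 1946.6 tonne/day.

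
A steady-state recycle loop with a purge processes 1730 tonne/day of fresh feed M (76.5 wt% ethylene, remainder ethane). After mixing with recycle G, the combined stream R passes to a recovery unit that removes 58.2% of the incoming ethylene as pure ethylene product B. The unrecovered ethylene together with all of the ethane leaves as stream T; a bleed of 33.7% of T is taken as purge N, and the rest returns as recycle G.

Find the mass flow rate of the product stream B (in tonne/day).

ethylene in R: m_A = 1730×0.765 + (1−0.337)·(1−0.582)·m_A, so m_A = 1323.5/0.7229 = 1830.8 tonne/day.
Product B = 0.582×1830.8 = 1065.5 tonne/day.

1066 tonne/day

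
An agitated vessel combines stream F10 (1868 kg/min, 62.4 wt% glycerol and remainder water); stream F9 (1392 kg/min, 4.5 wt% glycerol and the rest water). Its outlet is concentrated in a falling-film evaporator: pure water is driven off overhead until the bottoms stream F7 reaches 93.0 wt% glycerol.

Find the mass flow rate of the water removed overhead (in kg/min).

glycerol entering = 1868×0.624 + 1392×0.045 = 1228.3 kg/min.
All glycerol reports to F7, so F7 = 1228.3/0.930 = 1320.7 kg/min.
Total feed = 3260 kg/min; overhead = 3260 − 1320.7 = 1939.3 kg/min.

1939 kg/min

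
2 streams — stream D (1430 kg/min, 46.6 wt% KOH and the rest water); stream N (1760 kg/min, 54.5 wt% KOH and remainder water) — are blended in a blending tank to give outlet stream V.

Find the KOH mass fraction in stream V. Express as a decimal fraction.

0.510

Total flow out = 1430 + 1760 = 3190 kg/min.
KOH in = 1430×0.466 + 1760×0.545 = 1625.6 kg/min.
KOH mass fraction in V = 1625.6/3190 = 0.510.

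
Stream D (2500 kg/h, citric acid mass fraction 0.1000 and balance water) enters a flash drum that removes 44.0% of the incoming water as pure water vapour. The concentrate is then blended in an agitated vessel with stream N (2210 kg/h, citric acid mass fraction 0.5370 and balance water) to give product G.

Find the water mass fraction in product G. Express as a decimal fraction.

Vapour removed = 0.440×0.900×2500 = 990 kg/h; concentrate = 1510 kg/h.
water reaching the mixer = 1260 (from concentrate) + 2210×0.463 = 2283.2 kg/h.
Product flow = 1510 + 2210 = 3720 kg/h; water fraction = 0.6138.

0.6138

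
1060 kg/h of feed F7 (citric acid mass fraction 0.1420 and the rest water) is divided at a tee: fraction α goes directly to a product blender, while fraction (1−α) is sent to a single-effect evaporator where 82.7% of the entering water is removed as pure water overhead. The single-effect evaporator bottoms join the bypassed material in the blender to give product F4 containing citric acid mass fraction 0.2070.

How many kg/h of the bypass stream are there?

All 1060×0.142 = 150.52 kg/h of citric acid reaches F4, so F4 = 150.52/0.207 = 727.15 kg/h and vapour = 332.85 kg/h.
The evaporator receives (1−α)·1060 of feed at 0.858 water and removes 0.827 of that water:
0.827×0.858×(1−α)×1060 = 332.85
(1−α) = 332.85/752.14 = 0.4425;  α = 0.5575.
Bypass flow = 0.5575×1060 = 590.91 kg/h.

590.9 kg/h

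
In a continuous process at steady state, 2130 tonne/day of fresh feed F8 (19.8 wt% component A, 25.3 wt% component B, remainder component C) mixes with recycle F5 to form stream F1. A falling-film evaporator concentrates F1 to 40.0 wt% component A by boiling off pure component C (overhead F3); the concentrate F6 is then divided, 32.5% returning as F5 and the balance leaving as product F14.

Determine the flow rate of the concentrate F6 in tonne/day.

1562 tonne/day

Overall component A balance (none leaves overhead): component A in fresh feed = component A in product, i.e. 2130×0.198 = (1−0.325)·F6·0.400.
F6 = 421.74/(0.400×0.675) = 1562 tonne/day.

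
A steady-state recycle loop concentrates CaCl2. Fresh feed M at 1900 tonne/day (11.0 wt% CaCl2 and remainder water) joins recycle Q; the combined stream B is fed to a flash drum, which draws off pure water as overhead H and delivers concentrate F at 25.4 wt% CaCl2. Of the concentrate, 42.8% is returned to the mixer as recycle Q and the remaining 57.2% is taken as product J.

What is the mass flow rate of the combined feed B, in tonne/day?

Overall CaCl2 balance (none leaves overhead): CaCl2 in fresh feed = CaCl2 in product, i.e. 1900×0.110 = (1−0.428)·F·0.254.
F = 209/(0.254×0.572) = 1438.5 tonne/day.
Recycle Q = 0.428×1438.5 = 615.69 tonne/day.
Combined feed B = 1900 + 615.69 = 2515.7 tonne/day.

2516 tonne/day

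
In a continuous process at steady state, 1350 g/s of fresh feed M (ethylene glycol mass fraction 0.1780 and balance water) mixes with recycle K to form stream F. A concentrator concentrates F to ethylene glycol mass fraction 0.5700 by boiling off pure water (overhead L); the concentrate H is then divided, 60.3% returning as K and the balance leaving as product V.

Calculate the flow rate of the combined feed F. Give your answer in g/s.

Overall ethylene glycol balance (none leaves overhead): ethylene glycol in fresh feed = ethylene glycol in product, i.e. 1350×0.178 = (1−0.603)·H·0.570.
H = 240.3/(0.570×0.397) = 1061.9 g/s.
Recycle K = 0.603×1061.9 = 640.33 g/s.
Combined feed F = 1350 + 640.33 = 1990.3 g/s.

1990 g/s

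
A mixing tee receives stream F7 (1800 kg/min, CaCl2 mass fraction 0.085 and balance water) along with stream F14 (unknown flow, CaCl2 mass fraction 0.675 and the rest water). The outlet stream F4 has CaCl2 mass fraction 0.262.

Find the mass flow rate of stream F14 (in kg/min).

Let F14 be the unknown flow. Total out = 1800 + F14.
CaCl2 balance: 153 + 0.675·F14 = 0.262·(1800 + F14)
(0.675 − 0.262)·F14 = 0.262×1800 − 153 = 318.6
F14 = 318.6 / 0.413 = 771.43 kg/min

771.4 kg/min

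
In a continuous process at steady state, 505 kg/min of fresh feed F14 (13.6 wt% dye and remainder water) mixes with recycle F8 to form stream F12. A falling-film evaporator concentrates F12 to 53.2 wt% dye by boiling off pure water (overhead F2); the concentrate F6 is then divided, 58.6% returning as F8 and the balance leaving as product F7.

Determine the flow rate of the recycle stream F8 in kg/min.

Overall dye balance (none leaves overhead): dye in fresh feed = dye in product, i.e. 505×0.136 = (1−0.586)·F6·0.532.
F6 = 68.68/(0.532×0.414) = 311.83 kg/min.
Recycle F8 = 0.586×311.83 = 182.73 kg/min.

182.7 kg/min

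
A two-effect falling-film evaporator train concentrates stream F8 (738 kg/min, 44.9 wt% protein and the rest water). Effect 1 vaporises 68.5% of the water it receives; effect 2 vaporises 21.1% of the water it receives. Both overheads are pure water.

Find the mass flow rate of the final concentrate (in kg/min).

432.4 kg/min

water in feed = 738×0.551 = 406.64 kg/min.
After stage 1: water left = (1−0.685)×406.64 = 128.09; stream total = 459.45 kg/min.
After stage 2: water left = (1−0.211)×128.09 = 101.06; final concentrate = 432.43 kg/min.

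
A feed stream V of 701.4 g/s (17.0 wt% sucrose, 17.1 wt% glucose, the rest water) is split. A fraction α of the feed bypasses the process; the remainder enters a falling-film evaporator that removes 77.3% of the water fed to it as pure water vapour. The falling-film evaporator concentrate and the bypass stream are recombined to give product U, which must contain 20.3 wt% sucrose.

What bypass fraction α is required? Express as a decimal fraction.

0.681

All 701.4×0.170 = 119.24 g/s of sucrose reaches U, so U = 119.24/0.203 = 587.38 g/s and vapour = 114.02 g/s.
The evaporator receives (1−α)·701.4 of feed at 0.659 water and removes 0.773 of that water:
0.773×0.659×(1−α)×701.4 = 114.02
(1−α) = 114.02/357.3 = 0.3191;  α = 0.6809.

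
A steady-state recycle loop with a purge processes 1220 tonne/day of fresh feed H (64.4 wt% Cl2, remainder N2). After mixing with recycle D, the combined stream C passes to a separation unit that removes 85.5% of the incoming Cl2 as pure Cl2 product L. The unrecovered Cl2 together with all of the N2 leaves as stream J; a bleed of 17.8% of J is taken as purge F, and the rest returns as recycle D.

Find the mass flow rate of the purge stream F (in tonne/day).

N2 enters only via H and leaves only via the purge: 1220×0.356 = 0.178×(N2 in J), and the separation unit passes all N2, so N2 in C = N2 in J = 2440 tonne/day.
Cl2 in C: m_A = 1220×0.644 + (1−0.178)·(1−0.855)·m_A, so m_A = 785.68/0.8808 = 892 tonne/day.
J = (1−0.855)×892 + 2440 = 2569.3 tonne/day.
Purge F = 0.178×2569.3 = 457.34 tonne/day.

457.3 tonne/day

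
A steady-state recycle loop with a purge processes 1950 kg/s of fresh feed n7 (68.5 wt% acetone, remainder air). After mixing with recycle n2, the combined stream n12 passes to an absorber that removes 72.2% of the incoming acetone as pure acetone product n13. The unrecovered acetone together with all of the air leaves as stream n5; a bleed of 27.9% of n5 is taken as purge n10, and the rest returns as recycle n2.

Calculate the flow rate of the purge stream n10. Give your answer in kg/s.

743.8 kg/s

air enters only via n7 and leaves only via the purge: 1950×0.315 = 0.279×(air in n5), and the absorber passes all air, so air in n12 = air in n5 = 2201.6 kg/s.
acetone in n12: m_A = 1950×0.685 + (1−0.279)·(1−0.722)·m_A, so m_A = 1335.8/0.7996 = 1670.6 kg/s.
n5 = (1−0.722)×1670.6 + 2201.6 = 2666 kg/s.
Purge n10 = 0.279×2666 = 743.83 kg/s.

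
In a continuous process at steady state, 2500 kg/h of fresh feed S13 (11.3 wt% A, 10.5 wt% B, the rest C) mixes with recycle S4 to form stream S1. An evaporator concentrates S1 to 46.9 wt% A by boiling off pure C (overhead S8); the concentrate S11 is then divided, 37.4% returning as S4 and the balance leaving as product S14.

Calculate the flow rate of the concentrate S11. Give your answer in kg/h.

Overall A balance (none leaves overhead): A in fresh feed = A in product, i.e. 2500×0.113 = (1−0.374)·S11·0.469.
S11 = 282.5/(0.469×0.626) = 962.21 kg/h.

962.2 kg/h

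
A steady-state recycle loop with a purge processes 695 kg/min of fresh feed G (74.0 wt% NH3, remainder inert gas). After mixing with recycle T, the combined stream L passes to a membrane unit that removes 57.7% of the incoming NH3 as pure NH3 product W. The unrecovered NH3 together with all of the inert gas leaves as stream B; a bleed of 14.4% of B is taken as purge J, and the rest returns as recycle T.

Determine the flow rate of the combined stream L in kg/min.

2061 kg/min

inert gas enters only via G and leaves only via the purge: 695×0.260 = 0.144×(inert gas in B), and the membrane unit passes all inert gas, so inert gas in L = inert gas in B = 1254.9 kg/min.
NH3 in L: m_A = 695×0.740 + (1−0.144)·(1−0.577)·m_A, so m_A = 514.3/0.6379 = 806.22 kg/min.
L = 806.22 + 1254.9 = 2061.1 kg/min.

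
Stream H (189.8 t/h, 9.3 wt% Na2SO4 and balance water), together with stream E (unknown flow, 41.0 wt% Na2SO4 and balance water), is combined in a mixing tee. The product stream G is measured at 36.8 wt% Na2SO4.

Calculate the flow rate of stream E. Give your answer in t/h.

Let E be the unknown flow. Total out = 189.8 + E.
Na2SO4 balance: 17.651 + 0.410·E = 0.368·(189.8 + E)
(0.410 − 0.368)·E = 0.368×189.8 − 17.651 = 52.195
E = 52.195 / 0.042 = 1242.7 t/h

1243 t/h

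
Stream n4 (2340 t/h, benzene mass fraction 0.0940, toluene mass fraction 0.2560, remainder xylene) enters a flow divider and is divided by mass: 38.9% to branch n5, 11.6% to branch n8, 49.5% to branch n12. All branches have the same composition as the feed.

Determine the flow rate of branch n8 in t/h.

Branch n8 flow = 0.116×2340 = 271.44 t/h.

271.4 t/h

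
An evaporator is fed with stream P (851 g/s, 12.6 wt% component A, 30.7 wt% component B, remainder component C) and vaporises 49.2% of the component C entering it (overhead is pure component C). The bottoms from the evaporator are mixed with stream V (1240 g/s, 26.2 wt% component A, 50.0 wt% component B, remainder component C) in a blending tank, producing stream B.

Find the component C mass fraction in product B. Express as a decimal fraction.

0.2915

Vapour removed = 0.492×0.567×851 = 237.4 g/s; concentrate = 613.6 g/s.
component C reaching the mixer = 245.12 (from concentrate) + 1240×0.238 = 540.24 g/s.
Product flow = 613.6 + 1240 = 1853.6 g/s; component C fraction = 0.2915.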